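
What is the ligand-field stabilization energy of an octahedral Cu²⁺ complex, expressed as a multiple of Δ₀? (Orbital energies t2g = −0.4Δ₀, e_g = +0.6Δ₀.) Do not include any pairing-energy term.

Cu is in group 11, so Cu²⁺ is d⁹ (11 − 2 = 9).
For octahedral d⁹ the high- and low-spin configurations coincide.
Configuration: t2g^6 e_g^3.
CFSE = 6(-0.4Δ₀) + 3(0.6Δ₀) = -2.4Δ₀ + 1.8Δ₀ = -0.6Δ₀.

-0.6 Δ₀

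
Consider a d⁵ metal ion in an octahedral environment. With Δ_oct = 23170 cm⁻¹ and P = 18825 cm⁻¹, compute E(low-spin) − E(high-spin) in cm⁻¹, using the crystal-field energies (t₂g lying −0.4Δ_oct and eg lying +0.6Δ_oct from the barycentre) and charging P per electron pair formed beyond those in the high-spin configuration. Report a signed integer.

-8690

In the high-spin limit (t₂g³ eg²) the orbital term is 0.0Δ_oct = 0 cm⁻¹, with no excess pairing.
Low-spin: t₂g⁵ eg⁰, orbital CFSE = -2.0Δ_oct = -46340 cm⁻¹; plus 2 excess pairs × P = +37650 cm⁻¹; total -8690 cm⁻¹.
The difference is -8690 − (0) = -8690 cm⁻¹, so low-spin lies lower.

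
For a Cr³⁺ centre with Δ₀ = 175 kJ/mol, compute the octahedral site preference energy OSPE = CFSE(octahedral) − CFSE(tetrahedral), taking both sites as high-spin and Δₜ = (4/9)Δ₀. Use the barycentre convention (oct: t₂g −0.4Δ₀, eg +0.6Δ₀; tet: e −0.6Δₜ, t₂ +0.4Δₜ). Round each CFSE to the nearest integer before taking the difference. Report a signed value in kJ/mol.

-148

Cr³⁺: group 6, so d-count = 6 − 3 = 3.
Octahedral high-spin t₂g³ eg⁰: CFSE = -1.2 × 175 = -210 kJ/mol.
Tetrahedral: e² t₂¹, CFSE = 2(−0.6) + 1(+0.4) = -0.8Δₜ = -0.8 × (4/9) × 175 = -62 kJ/mol.
Subtracting, OSPE = -210 − (-62) = -148 kJ/mol.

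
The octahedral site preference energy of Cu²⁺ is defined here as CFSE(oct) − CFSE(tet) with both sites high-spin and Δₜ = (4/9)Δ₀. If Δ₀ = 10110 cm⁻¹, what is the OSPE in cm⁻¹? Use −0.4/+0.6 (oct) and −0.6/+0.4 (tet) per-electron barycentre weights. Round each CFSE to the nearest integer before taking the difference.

Cu sits in group 11; removing 2 electrons leaves Cu²⁺ with 11 − 2 = 9 d electrons.
Octahedral high-spin t2g^6 e_g^3: CFSE = -0.6 × 10110 = -6066 cm⁻¹.
Tetrahedral: e^4 t2^5, CFSE = 4(−0.6) + 5(+0.4) = -0.4Δₜ = -0.4 × (4/9) × 10110 = -1797 cm⁻¹.
OSPE = CFSE(oct) − CFSE(tet) = -6066 − (-1797) = -4269 cm⁻¹.

-4269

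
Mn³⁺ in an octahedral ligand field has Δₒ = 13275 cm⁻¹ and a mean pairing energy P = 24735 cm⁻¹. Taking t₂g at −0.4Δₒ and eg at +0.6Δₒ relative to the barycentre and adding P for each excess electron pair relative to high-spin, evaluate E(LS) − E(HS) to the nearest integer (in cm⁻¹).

Mn³⁺: group 7, so d-count = 7 − 3 = 4.
High-spin: t₂g³ eg¹, CFSE = -0.6Δₒ = -7965 cm⁻¹.
Low-spin t₂g⁴ eg⁰ gives -1.6Δₒ = -21240 cm⁻¹, but forming 1 extra pair costs 1P = 24735 cm⁻¹, so E(LS) = -21240 + 24735 = 3495 cm⁻¹.
The difference is 3495 − (-7965) = 11460 cm⁻¹, so high-spin lies lower.

11460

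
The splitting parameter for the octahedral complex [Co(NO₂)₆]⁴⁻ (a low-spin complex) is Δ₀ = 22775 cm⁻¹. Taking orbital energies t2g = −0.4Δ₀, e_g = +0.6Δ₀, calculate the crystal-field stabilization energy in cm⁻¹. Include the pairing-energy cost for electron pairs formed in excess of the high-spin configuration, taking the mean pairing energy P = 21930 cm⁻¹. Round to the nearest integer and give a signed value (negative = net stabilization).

Each NO₂⁻ contributes -1; 6 × (-1) = -6. With overall charge -4, Co is in the +2 oxidation state.
Co²⁺: group 9, so d-count = 9 − 2 = 7.
Configuration: t2g^6 e_g^1.
The orbital stabilization is -1.8Δ₀ = -1.8 × 22775 = -40995 cm⁻¹.
Relative to high-spin t2g^5 e_g^2 (2 paired), the low-spin configuration has 1 additional pair, contributing +1 × 21930 = +21930 cm⁻¹.
Overall CFSE = -40995 + 21930 = -19065 cm⁻¹.

-19065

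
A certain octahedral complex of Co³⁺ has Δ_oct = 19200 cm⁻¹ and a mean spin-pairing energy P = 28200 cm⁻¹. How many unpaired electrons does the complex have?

4

Co is in group 9, so Co³⁺ is d⁶ (9 − 3 = 6).
Δ_oct < P, so pairing is avoided: the ground state is high-spin.
Configuration: t₂g⁴ eg².
Unpaired electrons: 4.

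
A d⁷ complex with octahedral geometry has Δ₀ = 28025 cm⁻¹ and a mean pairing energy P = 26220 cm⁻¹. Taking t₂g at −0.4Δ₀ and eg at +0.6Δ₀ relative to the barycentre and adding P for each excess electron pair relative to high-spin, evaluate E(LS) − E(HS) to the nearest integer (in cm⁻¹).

-1805

High-spin d⁷ fills as t₂g⁵ eg² with CFSE 5(−0.4) + 2(+0.6) = -0.8Δ₀ = -22420 cm⁻¹.
Low-spin t₂g⁶ eg¹ gives -1.8Δ₀ = -50445 cm⁻¹, but forming 1 extra pair costs 1P = 26220 cm⁻¹, so E(LS) = -50445 + 26220 = -24225 cm⁻¹.
E(LS) − E(HS) = -24225 − (-22420) = -1805 cm⁻¹.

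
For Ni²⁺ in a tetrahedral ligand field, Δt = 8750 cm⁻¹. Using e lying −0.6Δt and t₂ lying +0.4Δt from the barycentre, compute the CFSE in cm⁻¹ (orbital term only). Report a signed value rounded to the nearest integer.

-7000

Ni is in group 10, so Ni²⁺ is d⁸ (10 − 2 = 8).
Tetrahedral splitting is small, so the complex is high-spin.
The d⁸ electrons fill as e⁴ t₂⁴.
CFSE(orbital) = 4×(-0.6Δt) + 4×(0.4Δt) = -0.8Δt; with Δt = 8750 cm⁻¹ that is -7000 cm⁻¹.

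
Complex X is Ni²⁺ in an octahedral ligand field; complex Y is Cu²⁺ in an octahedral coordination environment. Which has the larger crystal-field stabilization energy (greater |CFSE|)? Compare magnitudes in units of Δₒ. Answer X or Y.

X: Ni sits in group 10; removing 2 electrons leaves Ni²⁺ with 10 − 2 = 8 d electrons; t2g^6 e_g^2, CFSE = -1.2Δₒ.
Y: Group 11 minus oxidation state +2 gives a d⁹ configuration for Cu²⁺; t₂g⁶ eg³, CFSE = -0.6Δₒ.
So X has the larger |CFSE|.

X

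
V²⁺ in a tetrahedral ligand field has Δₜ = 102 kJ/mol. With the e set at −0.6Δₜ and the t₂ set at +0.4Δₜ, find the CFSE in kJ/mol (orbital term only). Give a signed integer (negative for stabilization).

-82

V²⁺: group 5, so d-count = 5 − 2 = 3.
Tetrahedral fields are weak (Δₜ ≈ 4/9 Δₒ), so electrons fill high-spin.
The d³ electrons fill as e² t₂¹.
CFSE(orbital) = 2×(-0.6Δₜ) + 1×(0.4Δₜ) = -0.8Δₜ; with Δₜ = 102 kJ/mol that is -82 kJ/mol.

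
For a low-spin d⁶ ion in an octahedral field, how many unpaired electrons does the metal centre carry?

0

Configuration: t2g^6 e_g^0, giving 0 unpaired electrons.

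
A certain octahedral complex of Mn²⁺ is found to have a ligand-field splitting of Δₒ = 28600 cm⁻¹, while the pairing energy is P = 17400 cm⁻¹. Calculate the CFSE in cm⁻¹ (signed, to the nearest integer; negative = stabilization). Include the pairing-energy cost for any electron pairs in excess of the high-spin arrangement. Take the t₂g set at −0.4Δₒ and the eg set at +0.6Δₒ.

Mn is in group 7, so Mn²⁺ is d⁵ (7 − 2 = 5).
Δₒ > P, so pairing is preferred: the ground state is low-spin.
Filling d⁵ accordingly: t₂g⁵ eg⁰.
Orbital CFSE = -2.0Δₒ = -2.0 × 28600 = -57200 cm⁻¹.
Excess pairs vs high-spin: 2 − 0 = 2; pairing cost = +34800 cm⁻¹.
Net CFSE = -57200 + 34800 = -22400 cm⁻¹.

-22400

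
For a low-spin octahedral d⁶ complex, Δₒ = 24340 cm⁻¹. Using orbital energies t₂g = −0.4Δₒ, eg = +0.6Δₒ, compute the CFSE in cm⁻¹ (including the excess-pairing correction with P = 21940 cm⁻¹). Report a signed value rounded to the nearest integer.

-14536

Configuration: t₂g⁶ eg⁰.
The orbital stabilization is -2.4Δₒ = -2.4 × 24340 = -58416 cm⁻¹.
High-spin d⁶ would be t₂g⁴ eg² with 1 pair; low-spin has 3, so 2 excess pairs cost +2P = +43880 cm⁻¹.
Combining: -58416 + 43880 = -14536 cm⁻¹.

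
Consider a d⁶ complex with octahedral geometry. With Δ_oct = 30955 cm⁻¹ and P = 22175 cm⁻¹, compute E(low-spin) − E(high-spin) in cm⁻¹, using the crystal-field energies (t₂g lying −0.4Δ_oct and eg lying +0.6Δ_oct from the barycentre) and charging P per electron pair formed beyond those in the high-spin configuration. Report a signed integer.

-17560

High-spin d⁶ fills as t₂g⁴ eg² with CFSE 4(−0.4) + 2(+0.6) = -0.4Δ_oct = -12382 cm⁻¹.
Low-spin t₂g⁶ eg⁰ gives -2.4Δ_oct = -74292 cm⁻¹, but forming 2 extra pairs costs 2P = 44350 cm⁻¹, so E(LS) = -74292 + 44350 = -29942 cm⁻¹.
The difference is -29942 − (-12382) = -17560 cm⁻¹, so low-spin lies lower.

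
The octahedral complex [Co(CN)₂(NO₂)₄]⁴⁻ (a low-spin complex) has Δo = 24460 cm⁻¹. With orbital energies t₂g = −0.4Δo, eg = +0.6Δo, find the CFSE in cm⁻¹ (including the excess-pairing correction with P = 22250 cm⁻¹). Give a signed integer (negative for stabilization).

Ligand charges: 2×(-1) from CN⁻ and 4×(-1) from NO₂⁻ sum to -6; with overall charge -4, Co is +2.
Co is in group 9, so Co²⁺ is d⁷ (9 − 2 = 7).
Configuration: t₂g⁶ eg¹.
Orbital CFSE = 6(-0.4) + 1(0.6) = -1.8Δo = -1.8 × 24460 = -44028 cm⁻¹.
Relative to high-spin t₂g⁵ eg² (2 paired), the low-spin configuration has 1 additional pair, contributing +1 × 22250 = +22250 cm⁻¹.
Net CFSE = -44028 + 22250 = -21778 cm⁻¹.

-21778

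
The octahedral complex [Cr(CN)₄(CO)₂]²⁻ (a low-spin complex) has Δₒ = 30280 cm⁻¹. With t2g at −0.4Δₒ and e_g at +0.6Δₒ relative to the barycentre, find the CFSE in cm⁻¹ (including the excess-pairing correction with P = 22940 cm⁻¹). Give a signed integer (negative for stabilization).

Ligand charges: 4×(-1) from CN⁻ and 2×(+0) from CO sum to -4; with overall charge -2, Cr is +2.
Cr is in group 6, so Cr²⁺ is d⁴ (6 − 2 = 4).
The d⁴ electrons fill as t2g^4 e_g^0.
CFSE(orbital) = 4×(-0.4Δₒ) + 0×(0.6Δₒ) = -1.6Δₒ; with Δₒ = 30280 cm⁻¹ that is -48448 cm⁻¹.
High-spin d⁴ would be t2g^3 e_g^1 with 0 pairs; low-spin has 1, so 1 excess pair costs +1P = +22940 cm⁻¹.
Net CFSE = -48448 + 22940 = -25508 cm⁻¹.

-25508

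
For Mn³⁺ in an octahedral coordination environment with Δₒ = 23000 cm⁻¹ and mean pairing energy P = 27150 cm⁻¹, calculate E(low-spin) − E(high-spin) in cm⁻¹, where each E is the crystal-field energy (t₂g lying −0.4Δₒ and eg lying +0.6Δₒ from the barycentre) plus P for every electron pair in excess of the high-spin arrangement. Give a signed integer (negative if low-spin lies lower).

4150

Group 7 minus oxidation state +3 gives a d⁴ configuration for Mn³⁺.
High-spin: t₂g³ eg¹, CFSE = -0.6Δₒ = -13800 cm⁻¹.
Low-spin: t₂g⁴ eg⁰, orbital CFSE = -1.6Δₒ = -36800 cm⁻¹; plus 1 excess pair × P = +27150 cm⁻¹; total -9650 cm⁻¹.
Thus E(LS) − E(HS) = 4150 cm⁻¹.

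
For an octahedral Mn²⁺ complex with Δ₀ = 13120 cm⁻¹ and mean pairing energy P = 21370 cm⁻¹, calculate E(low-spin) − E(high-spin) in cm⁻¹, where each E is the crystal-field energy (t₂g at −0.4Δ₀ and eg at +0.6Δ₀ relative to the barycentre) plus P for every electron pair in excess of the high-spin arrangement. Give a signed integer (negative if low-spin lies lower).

Mn is in group 7, so Mn²⁺ is d⁵ (7 − 2 = 5).
High-spin: t₂g³ eg², CFSE = 0.0Δ₀ = 0 cm⁻¹.
Low-spin: t₂g⁵ eg⁰, orbital CFSE = -2.0Δ₀ = -26240 cm⁻¹; plus 2 excess pairs × P = +42740 cm⁻¹; total 16500 cm⁻¹.
E(LS) − E(HS) = 16500 − (0) = 16500 cm⁻¹.

16500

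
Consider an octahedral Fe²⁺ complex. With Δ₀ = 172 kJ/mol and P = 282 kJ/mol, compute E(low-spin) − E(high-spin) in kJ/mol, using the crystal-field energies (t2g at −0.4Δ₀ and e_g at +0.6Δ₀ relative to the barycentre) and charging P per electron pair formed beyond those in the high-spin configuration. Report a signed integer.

220

Fe is in group 8, so Fe²⁺ is d⁶ (8 − 2 = 6).
High-spin d⁶ fills as t2g^4 e_g^2 with CFSE 4(−0.4) + 2(+0.6) = -0.4Δ₀ = -69 kJ/mol.
Low-spin t2g^6 e_g^0 gives -2.4Δ₀ = -413 kJ/mol, but forming 2 extra pairs costs 2P = 564 kJ/mol, so E(LS) = -413 + 564 = 151 kJ/mol.
E(LS) − E(HS) = 151 − (-69) = 220 kJ/mol.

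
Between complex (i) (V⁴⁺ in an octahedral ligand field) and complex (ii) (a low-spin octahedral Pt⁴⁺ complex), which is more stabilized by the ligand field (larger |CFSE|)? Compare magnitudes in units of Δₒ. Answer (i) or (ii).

(i): Group 5 minus oxidation state +4 gives a d¹ configuration for V⁴⁺; For octahedral d¹ the high- and low-spin configurations coincide; t₂g¹ eg⁰, CFSE = -0.4Δₒ.
(ii): Group 10 minus oxidation state +4 gives a d⁶ configuration for Pt⁴⁺; t₂g⁶ eg⁰, CFSE = -2.4Δₒ.
So (ii) has the larger |CFSE|.

(ii)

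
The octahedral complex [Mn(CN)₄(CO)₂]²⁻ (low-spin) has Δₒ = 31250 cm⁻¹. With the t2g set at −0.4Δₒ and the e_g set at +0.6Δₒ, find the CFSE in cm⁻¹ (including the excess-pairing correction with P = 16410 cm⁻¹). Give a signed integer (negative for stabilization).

Ligand charges: 4×(-1) from CN⁻ and 2×(+0) from CO sum to -4; with overall charge -2, Mn is +2.
Group 7 minus oxidation state +2 gives a d⁵ configuration for Mn²⁺.
Configuration: t2g^5 e_g^0.
The orbital stabilization is -2.0Δₒ = -2.0 × 31250 = -62500 cm⁻¹.
Pairing penalty: 2 pairs vs 0 in the high-spin reference → 2 extra × P = 32820 cm⁻¹.
Overall CFSE = -62500 + 32820 = -29680 cm⁻¹.

-29680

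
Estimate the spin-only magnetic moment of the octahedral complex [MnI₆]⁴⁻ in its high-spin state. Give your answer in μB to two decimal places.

5.92 μB

Each I⁻ contributes -1; 6 × (-1) = -6. With overall charge -4, Mn is in the +2 oxidation state.
Mn sits in group 7; removing 2 electrons leaves Mn²⁺ with 7 − 2 = 5 d electrons.
Configuration: t₂g³ eg² → 5 unpaired electrons.
μ(spin-only) = √[5(5+2)] = √35 ≈ 5.92 μB.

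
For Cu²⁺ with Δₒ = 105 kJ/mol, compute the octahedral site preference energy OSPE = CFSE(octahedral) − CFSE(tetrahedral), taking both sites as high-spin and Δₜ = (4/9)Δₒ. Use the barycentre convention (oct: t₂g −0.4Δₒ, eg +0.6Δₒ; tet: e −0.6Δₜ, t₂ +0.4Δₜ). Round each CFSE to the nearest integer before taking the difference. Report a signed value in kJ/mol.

Cu sits in group 11; removing 2 electrons leaves Cu²⁺ with 11 − 2 = 9 d electrons.
Octahedral (high-spin): t₂g⁶ eg³, CFSE = 6(−0.4) + 3(+0.6) = -0.6Δₒ = -0.6 × 105 = -63 kJ/mol.
Tetrahedral: e⁴ t₂⁵, CFSE = 4(−0.6) + 5(+0.4) = -0.4Δₜ = -0.4 × (4/9) × 105 = -19 kJ/mol.
OSPE = CFSE(oct) − CFSE(tet) = -63 − (-19) = -44 kJ/mol.

-44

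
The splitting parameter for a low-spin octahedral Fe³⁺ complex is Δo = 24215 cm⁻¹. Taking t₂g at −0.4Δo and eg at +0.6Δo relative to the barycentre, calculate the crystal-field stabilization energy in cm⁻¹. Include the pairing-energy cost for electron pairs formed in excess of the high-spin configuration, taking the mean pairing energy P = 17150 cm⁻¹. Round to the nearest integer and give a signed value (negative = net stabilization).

-14130

Fe sits in group 8; removing 3 electrons leaves Fe³⁺ with 8 − 3 = 5 d electrons.
The d⁵ electrons fill as t₂g⁵ eg⁰.
Orbital CFSE = 5(-0.4) + 0(0.6) = -2.0Δo = -2.0 × 24215 = -48430 cm⁻¹.
High-spin d⁵ would be t₂g³ eg² with 0 pairs; low-spin has 2, so 2 excess pairs cost +2P = +34300 cm⁻¹.
Combining: -48430 + 34300 = -14130 cm⁻¹.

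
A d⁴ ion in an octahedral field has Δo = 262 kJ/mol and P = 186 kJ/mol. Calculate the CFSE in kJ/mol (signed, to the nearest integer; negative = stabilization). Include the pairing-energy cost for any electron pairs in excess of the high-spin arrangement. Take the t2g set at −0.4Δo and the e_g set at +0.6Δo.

Since Δo = 262 kJ/mol > P = 186 kJ/mol, the complex adopts the low-spin configuration.
Filling d⁴ accordingly: t2g^4 e_g^0.
Orbital CFSE = -1.6Δo = -1.6 × 262 = -419 kJ/mol.
Excess pairs vs high-spin: 1 − 0 = 1; pairing cost = +186 kJ/mol.
Net CFSE = -419 + 186 = -233 kJ/mol.

-233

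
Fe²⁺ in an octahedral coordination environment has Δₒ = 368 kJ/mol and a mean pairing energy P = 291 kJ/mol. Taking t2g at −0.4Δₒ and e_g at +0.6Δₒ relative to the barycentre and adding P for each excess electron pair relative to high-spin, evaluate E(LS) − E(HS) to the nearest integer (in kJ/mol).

-154

Group 8 minus oxidation state +2 gives a d⁶ configuration for Fe²⁺.
In the high-spin limit (t2g^4 e_g^2) the orbital term is -0.4Δₒ = -147 kJ/mol, with no excess pairing.
Low-spin: t2g^6 e_g^0, orbital CFSE = -2.4Δₒ = -883 kJ/mol; plus 2 excess pairs × P = +582 kJ/mol; total -301 kJ/mol.
The difference is -301 − (-147) = -154 kJ/mol, so low-spin lies lower.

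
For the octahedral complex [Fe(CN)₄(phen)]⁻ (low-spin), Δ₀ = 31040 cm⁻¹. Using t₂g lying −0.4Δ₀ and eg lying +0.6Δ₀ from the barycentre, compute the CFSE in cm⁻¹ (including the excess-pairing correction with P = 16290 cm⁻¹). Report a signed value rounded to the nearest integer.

-29500

Ligand charges: 4×(-1) from CN⁻ and 1×(+0) from phen sum to -4; with overall charge -1, Fe is +3.
Fe sits in group 8; removing 3 electrons leaves Fe³⁺ with 8 − 3 = 5 d electrons.
Configuration: t₂g⁵ eg⁰.
Orbital CFSE = 5(-0.4) + 0(0.6) = -2.0Δ₀ = -2.0 × 31040 = -62080 cm⁻¹.
Pairing penalty: 2 pairs vs 0 in the high-spin reference → 2 extra × P = 32580 cm⁻¹.
Overall CFSE = -62080 + 32580 = -29500 cm⁻¹.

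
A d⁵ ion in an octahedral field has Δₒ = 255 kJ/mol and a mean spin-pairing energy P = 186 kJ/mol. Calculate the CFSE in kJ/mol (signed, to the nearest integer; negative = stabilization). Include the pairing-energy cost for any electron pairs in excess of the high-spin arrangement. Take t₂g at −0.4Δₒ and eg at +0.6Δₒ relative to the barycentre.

Here Δₒ > P (255 > 186), so the low-spin state is favoured.
Filling d⁵ accordingly: t₂g⁵ eg⁰.
Orbital CFSE = -2.0Δₒ = -2.0 × 255 = -510 kJ/mol.
Excess pairs vs high-spin: 2 − 0 = 2; pairing cost = +372 kJ/mol.
Net CFSE = -510 + 372 = -138 kJ/mol.

-138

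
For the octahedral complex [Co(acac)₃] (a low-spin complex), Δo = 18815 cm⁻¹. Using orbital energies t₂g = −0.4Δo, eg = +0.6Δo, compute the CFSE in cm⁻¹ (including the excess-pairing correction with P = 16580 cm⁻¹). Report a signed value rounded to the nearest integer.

Each acac⁻ contributes -1; 3 × (-1) = -3. With overall charge +0, Co is in the +3 oxidation state.
Co³⁺: group 9, so d-count = 9 − 3 = 6.
Electron filling gives t₂g⁶ eg⁰.
The orbital stabilization is -2.4Δo = -2.4 × 18815 = -45156 cm⁻¹.
Relative to high-spin t₂g⁴ eg² (1 paired), the low-spin configuration has 2 additional pairs, contributing +2 × 16580 = +33160 cm⁻¹.
Combining: -45156 + 33160 = -11996 cm⁻¹.

-11996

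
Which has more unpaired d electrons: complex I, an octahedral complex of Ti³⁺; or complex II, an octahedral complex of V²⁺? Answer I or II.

I: Ti sits in group 4; removing 3 electrons leaves Ti³⁺ with 4 − 3 = 1 d electrons; For octahedral d¹ the high- and low-spin configurations coincide; t₂g¹ eg⁰ → 1 unpaired.
II: V is in group 5, so V²⁺ is d³ (5 − 2 = 3); t2g^3 e_g^0 → 3 unpaired.
So II has more unpaired electrons.

II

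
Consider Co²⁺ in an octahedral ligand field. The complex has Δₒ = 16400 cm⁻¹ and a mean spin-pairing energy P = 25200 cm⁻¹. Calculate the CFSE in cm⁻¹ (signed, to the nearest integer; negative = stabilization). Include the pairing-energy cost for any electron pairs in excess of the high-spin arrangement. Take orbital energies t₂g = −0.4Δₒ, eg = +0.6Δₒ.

-13120

Group 9 minus oxidation state +2 gives a d⁷ configuration for Co²⁺.
With Δₒ < P the complex is high-spin.
Configuration: t₂g⁵ eg².
Orbital CFSE = -0.8Δₒ = -0.8 × 16400 = -13120 cm⁻¹.
High-spin has no excess pairs, so no pairing correction applies.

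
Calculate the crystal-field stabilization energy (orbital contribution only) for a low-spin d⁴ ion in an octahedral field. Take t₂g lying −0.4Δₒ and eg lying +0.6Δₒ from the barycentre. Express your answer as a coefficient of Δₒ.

-1.6 Δₒ

Configuration: t₂g⁴ eg⁰.
CFSE = 4(-0.4Δₒ) + 0(0.6Δₒ) = -1.6Δₒ + 0.0Δₒ = -1.6Δₒ.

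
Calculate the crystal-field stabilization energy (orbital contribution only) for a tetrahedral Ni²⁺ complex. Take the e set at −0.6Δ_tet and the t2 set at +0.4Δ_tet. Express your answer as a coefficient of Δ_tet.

Ni sits in group 10; removing 2 electrons leaves Ni²⁺ with 10 − 2 = 8 d electrons.
With tetrahedral geometry the complex is necessarily high-spin.
Configuration: e^4 t2^4.
CFSE = 4(-0.6Δ_tet) + 4(0.4Δ_tet) = -2.4Δ_tet + 1.6Δ_tet = -0.8Δ_tet.

-0.8 Δ_tet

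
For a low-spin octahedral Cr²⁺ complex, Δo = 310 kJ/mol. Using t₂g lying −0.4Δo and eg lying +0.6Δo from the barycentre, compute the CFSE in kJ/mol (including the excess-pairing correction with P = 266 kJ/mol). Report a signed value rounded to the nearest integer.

-230

Cr sits in group 6; removing 2 electrons leaves Cr²⁺ with 6 − 2 = 4 d electrons.
The d⁴ electrons fill as t₂g⁴ eg⁰.
CFSE(orbital) = 4×(-0.4Δo) + 0×(0.6Δo) = -1.6Δo; with Δo = 310 kJ/mol that is -496 kJ/mol.
High-spin d⁴ would be t₂g³ eg¹ with 0 pairs; low-spin has 1, so 1 excess pair costs +1P = +266 kJ/mol.
Overall CFSE = -496 + 266 = -230 kJ/mol.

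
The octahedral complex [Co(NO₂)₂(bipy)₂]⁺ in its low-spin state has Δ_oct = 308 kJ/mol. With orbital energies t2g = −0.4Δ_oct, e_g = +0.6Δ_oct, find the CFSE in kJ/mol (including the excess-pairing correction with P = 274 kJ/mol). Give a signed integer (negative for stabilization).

Ligand charges: 2×(-1) from NO₂⁻ and 2×(+0) from bipy sum to -2; with overall charge +1, Co is +3.
Co³⁺: group 9, so d-count = 9 − 3 = 6.
Electron filling gives t2g^6 e_g^0.
CFSE(orbital) = 6×(-0.4Δ_oct) + 0×(0.6Δ_oct) = -2.4Δ_oct; with Δ_oct = 308 kJ/mol that is -739 kJ/mol.
Relative to high-spin t2g^4 e_g^2 (1 paired), the low-spin configuration has 2 additional pairs, contributing +2 × 274 = +548 kJ/mol.
Overall CFSE = -739 + 548 = -191 kJ/mol.

-191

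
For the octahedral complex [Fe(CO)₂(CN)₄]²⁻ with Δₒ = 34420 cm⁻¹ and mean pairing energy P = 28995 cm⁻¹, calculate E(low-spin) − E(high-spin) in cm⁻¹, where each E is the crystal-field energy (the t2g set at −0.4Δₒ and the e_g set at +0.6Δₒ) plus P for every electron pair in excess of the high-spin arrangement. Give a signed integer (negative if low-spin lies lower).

-10850

Ligand charges: 2×(+0) from CO and 4×(-1) from CN⁻ sum to -4; with overall charge -2, Fe is +2.
Fe²⁺: group 8, so d-count = 8 − 2 = 6.
High-spin: t2g^4 e_g^2, CFSE = -0.4Δₒ = -13768 cm⁻¹.
For low-spin the configuration is t2g^6 e_g^0: orbital energy -2.4 × 34420 = -82608 cm⁻¹, and 2 additional pairs relative to high-spin add 57990 cm⁻¹, giving -24618 cm⁻¹.
The difference is -24618 − (-13768) = -10850 cm⁻¹, so low-spin lies lower.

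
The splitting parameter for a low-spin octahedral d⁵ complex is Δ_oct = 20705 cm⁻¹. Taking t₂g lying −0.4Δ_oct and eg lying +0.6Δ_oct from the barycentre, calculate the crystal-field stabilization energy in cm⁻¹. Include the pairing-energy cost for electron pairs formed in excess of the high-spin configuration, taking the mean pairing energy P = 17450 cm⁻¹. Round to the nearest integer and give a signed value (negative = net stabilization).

-6510

Configuration: t₂g⁵ eg⁰.
Orbital CFSE = 5(-0.4) + 0(0.6) = -2.0Δ_oct = -2.0 × 20705 = -41410 cm⁻¹.
Relative to high-spin t₂g³ eg² (0 paired), the low-spin configuration has 2 additional pairs, contributing +2 × 17450 = +34900 cm⁻¹.
Overall CFSE = -41410 + 34900 = -6510 cm⁻¹.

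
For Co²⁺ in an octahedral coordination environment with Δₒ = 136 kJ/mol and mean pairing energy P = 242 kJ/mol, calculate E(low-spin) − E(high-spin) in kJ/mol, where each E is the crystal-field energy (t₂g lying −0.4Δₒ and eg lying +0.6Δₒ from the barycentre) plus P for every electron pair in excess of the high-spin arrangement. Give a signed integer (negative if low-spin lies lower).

106

Group 9 minus oxidation state +2 gives a d⁷ configuration for Co²⁺.
High-spin: t₂g⁵ eg², CFSE = -0.8Δₒ = -109 kJ/mol.
For low-spin the configuration is t₂g⁶ eg¹: orbital energy -1.8 × 136 = -245 kJ/mol, and 1 additional pair relative to high-spin adds 242 kJ/mol, giving -3 kJ/mol.
Thus E(LS) − E(HS) = 106 kJ/mol.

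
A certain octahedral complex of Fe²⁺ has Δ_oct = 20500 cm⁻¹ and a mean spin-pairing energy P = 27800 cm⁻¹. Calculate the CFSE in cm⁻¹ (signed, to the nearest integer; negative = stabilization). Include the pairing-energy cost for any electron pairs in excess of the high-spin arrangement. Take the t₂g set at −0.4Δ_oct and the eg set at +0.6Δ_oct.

Fe is in group 8, so Fe²⁺ is d⁶ (8 − 2 = 6).
Since Δ_oct = 20500 cm⁻¹ < P = 27800 cm⁻¹, the complex adopts the high-spin configuration.
That gives t₂g⁴ eg².
Orbital CFSE = -0.4Δ_oct = -0.4 × 20500 = -8200 cm⁻¹.
High-spin has no excess pairs, so no pairing correction applies.

-8200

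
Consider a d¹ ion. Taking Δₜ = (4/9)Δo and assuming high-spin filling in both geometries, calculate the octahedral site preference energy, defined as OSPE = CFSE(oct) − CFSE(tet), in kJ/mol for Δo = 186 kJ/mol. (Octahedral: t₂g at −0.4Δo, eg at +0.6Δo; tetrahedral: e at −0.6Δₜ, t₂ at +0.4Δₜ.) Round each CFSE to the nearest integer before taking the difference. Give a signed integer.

Octahedral high-spin t2g^1 e_g^0: CFSE = -0.4 × 186 = -74 kJ/mol.
Tetrahedral e^1 t2^0 gives -0.6Δₜ = -0.6 × (4/9) × 186 = -50 kJ/mol.
OSPE = CFSE(oct) − CFSE(tet) = -74 − (-50) = -24 kJ/mol.

-24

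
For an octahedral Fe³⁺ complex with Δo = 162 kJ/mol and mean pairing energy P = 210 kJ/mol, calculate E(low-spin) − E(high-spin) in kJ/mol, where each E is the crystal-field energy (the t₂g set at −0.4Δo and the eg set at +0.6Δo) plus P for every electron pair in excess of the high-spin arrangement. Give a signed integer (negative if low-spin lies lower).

Fe is in group 8, so Fe³⁺ is d⁵ (8 − 3 = 5).
High-spin d⁵ fills as t₂g³ eg² with CFSE 3(−0.4) + 2(+0.6) = 0.0Δo = 0 kJ/mol.
For low-spin the configuration is t₂g⁵ eg⁰: orbital energy -2.0 × 162 = -324 kJ/mol, and 2 additional pairs relative to high-spin add 420 kJ/mol, giving 96 kJ/mol.
The difference is 96 − (0) = 96 kJ/mol, so high-spin lies lower.

96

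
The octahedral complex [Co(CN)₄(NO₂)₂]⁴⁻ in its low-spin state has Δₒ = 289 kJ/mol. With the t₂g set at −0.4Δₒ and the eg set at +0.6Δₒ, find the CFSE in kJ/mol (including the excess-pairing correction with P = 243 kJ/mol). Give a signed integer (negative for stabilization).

Ligand charges: 4×(-1) from CN⁻ and 2×(-1) from NO₂⁻ sum to -6; with overall charge -4, Co is +2.
Co is in group 9, so Co²⁺ is d⁷ (9 − 2 = 7).
Configuration: t₂g⁶ eg¹.
Orbital CFSE = 6(-0.4) + 1(0.6) = -1.8Δₒ = -1.8 × 289 = -520 kJ/mol.
High-spin d⁷ would be t₂g⁵ eg² with 2 pairs; low-spin has 3, so 1 excess pair costs +1P = +243 kJ/mol.
Overall CFSE = -520 + 243 = -277 kJ/mol.

-277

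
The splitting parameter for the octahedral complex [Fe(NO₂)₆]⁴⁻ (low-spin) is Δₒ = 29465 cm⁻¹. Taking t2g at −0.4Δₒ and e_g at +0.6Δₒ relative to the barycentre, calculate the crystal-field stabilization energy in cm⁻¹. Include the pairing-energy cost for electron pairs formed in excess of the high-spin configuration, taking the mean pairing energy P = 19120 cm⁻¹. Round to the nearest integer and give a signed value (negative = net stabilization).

-32476

Each NO₂⁻ contributes -1; 6 × (-1) = -6. With overall charge -4, Fe is in the +2 oxidation state.
Group 8 minus oxidation state +2 gives a d⁶ configuration for Fe²⁺.
The d⁶ electrons fill as t2g^6 e_g^0.
CFSE(orbital) = 6×(-0.4Δₒ) + 0×(0.6Δₒ) = -2.4Δₒ; with Δₒ = 29465 cm⁻¹ that is -70716 cm⁻¹.
Pairing penalty: 3 pairs vs 1 in the high-spin reference → 2 extra × P = 38240 cm⁻¹.
Combining: -70716 + 38240 = -32476 cm⁻¹.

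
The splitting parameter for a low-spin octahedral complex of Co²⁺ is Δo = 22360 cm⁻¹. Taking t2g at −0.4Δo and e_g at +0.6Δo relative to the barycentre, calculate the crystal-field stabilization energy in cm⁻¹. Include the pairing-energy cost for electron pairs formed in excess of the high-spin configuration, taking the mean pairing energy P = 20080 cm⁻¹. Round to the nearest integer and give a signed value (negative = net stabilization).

-20168

Co sits in group 9; removing 2 electrons leaves Co²⁺ with 9 − 2 = 7 d electrons.
Electron filling gives t2g^6 e_g^1.
The orbital stabilization is -1.8Δo = -1.8 × 22360 = -40248 cm⁻¹.
High-spin d⁷ would be t2g^5 e_g^2 with 2 pairs; low-spin has 3, so 1 excess pair costs +1P = +20080 cm⁻¹.
Net CFSE = -40248 + 20080 = -20168 cm⁻¹.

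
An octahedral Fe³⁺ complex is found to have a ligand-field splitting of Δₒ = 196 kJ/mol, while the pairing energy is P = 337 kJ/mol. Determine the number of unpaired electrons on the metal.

5

Group 8 minus oxidation state +3 gives a d⁵ configuration for Fe³⁺.
With Δₒ < P the complex is high-spin.
Filling d⁵ accordingly: t₂g³ eg².
Unpaired electrons: 5.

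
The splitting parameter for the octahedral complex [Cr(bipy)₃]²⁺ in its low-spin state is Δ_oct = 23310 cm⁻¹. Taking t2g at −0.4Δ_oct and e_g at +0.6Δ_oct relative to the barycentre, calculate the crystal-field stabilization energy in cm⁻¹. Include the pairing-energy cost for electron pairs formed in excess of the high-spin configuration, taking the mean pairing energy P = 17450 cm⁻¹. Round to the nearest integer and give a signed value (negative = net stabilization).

-19846

bipy is neutral, so the +2 overall charge sits on Cr: oxidation state +2.
Cr sits in group 6; removing 2 electrons leaves Cr²⁺ with 6 − 2 = 4 d electrons.
The d⁴ electrons fill as t2g^4 e_g^0.
The orbital stabilization is -1.6Δ_oct = -1.6 × 23310 = -37296 cm⁻¹.
High-spin d⁴ would be t2g^3 e_g^1 with 0 pairs; low-spin has 1, so 1 excess pair costs +1P = +17450 cm⁻¹.
Combining: -37296 + 17450 = -19846 cm⁻¹.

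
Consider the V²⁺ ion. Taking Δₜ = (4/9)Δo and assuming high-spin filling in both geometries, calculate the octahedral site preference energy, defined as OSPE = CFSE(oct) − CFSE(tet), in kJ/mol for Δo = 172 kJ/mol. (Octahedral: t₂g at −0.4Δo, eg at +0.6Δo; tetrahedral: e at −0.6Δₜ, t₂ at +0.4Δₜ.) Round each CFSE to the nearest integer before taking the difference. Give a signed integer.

-145

V²⁺: group 5, so d-count = 5 − 2 = 3.
Octahedral high-spin t₂g³ eg⁰: CFSE = -1.2 × 172 = -206 kJ/mol.
In a tetrahedral site the filling is e² t₂¹: CFSE(tet) = -0.8Δₜ = -0.8 × (4/9)(172) = -61 kJ/mol.
OSPE = -206 − (-61) = -145 kJ/mol.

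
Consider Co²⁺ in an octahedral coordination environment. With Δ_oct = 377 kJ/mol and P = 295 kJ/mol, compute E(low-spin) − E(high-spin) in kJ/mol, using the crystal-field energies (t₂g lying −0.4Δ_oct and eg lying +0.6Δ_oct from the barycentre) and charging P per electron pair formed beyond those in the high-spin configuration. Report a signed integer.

Co is in group 9, so Co²⁺ is d⁷ (9 − 2 = 7).
High-spin d⁷ fills as t₂g⁵ eg² with CFSE 5(−0.4) + 2(+0.6) = -0.8Δ_oct = -302 kJ/mol.
For low-spin the configuration is t₂g⁶ eg¹: orbital energy -1.8 × 377 = -679 kJ/mol, and 1 additional pair relative to high-spin adds 295 kJ/mol, giving -384 kJ/mol.
Thus E(LS) − E(HS) = -82 kJ/mol.

-82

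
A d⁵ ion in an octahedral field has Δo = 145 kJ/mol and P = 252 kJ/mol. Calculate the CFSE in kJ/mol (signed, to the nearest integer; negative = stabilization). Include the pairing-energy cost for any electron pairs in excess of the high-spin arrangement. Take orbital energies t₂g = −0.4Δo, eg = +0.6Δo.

0

Since Δo = 145 kJ/mol < P = 252 kJ/mol, the complex adopts the high-spin configuration.
Configuration: t₂g³ eg².
Orbital CFSE = 0.0Δo = 0.0 × 145 = 0 kJ/mol.
High-spin has no excess pairs, so no pairing correction applies.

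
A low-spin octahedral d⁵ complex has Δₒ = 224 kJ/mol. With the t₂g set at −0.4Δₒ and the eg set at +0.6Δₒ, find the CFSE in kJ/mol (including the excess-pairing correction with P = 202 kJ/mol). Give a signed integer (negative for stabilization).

The d⁵ electrons fill as t₂g⁵ eg⁰.
The orbital stabilization is -2.0Δₒ = -2.0 × 224 = -448 kJ/mol.
High-spin d⁵ would be t₂g³ eg² with 0 pairs; low-spin has 2, so 2 excess pairs cost +2P = +404 kJ/mol.
Combining: -448 + 404 = -44 kJ/mol.

-44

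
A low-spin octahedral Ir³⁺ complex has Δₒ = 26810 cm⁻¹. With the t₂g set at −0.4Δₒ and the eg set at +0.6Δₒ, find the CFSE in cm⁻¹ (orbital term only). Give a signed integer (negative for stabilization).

-64344

Ir sits in group 9; removing 3 electrons leaves Ir³⁺ with 9 − 3 = 6 d electrons.
The d⁶ electrons fill as t₂g⁶ eg⁰.
Orbital CFSE = 6(-0.4) + 0(0.6) = -2.4Δₒ = -2.4 × 26810 = -64344 cm⁻¹.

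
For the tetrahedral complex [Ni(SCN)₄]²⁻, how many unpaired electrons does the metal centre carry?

2

Each SCN⁻ contributes -1; 4 × (-1) = -4. With overall charge -2, Ni is in the +2 oxidation state.
Ni²⁺: group 10, so d-count = 10 − 2 = 8.
Tetrahedral splitting is small, so the complex is high-spin.
Configuration: e⁴ t₂⁴, giving 2 unpaired electrons.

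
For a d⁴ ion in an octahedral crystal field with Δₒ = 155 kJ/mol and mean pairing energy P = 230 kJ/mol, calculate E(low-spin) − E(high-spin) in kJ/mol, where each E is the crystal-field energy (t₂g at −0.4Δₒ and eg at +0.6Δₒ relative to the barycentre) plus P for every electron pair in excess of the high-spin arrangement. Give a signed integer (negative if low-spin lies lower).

In the high-spin limit (t₂g³ eg¹) the orbital term is -0.6Δₒ = -93 kJ/mol, with no excess pairing.
Low-spin: t₂g⁴ eg⁰, orbital CFSE = -1.6Δₒ = -248 kJ/mol; plus 1 excess pair × P = +230 kJ/mol; total -18 kJ/mol.
The difference is -18 − (-93) = 75 kJ/mol, so high-spin lies lower.

75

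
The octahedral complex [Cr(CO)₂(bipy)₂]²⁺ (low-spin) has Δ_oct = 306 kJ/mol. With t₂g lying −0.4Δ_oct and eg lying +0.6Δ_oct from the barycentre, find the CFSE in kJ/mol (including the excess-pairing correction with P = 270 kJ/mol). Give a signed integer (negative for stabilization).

Ligand charges: 2×(+0) from CO and 2×(+0) from bipy sum to +0; with overall charge +2, Cr is +2.
Group 6 minus oxidation state +2 gives a d⁴ configuration for Cr²⁺.
The d⁴ electrons fill as t₂g⁴ eg⁰.
Orbital CFSE = 4(-0.4) + 0(0.6) = -1.6Δ_oct = -1.6 × 306 = -490 kJ/mol.
Pairing penalty: 1 pair vs 0 in the high-spin reference → 1 extra × P = 270 kJ/mol.
Net CFSE = -490 + 270 = -220 kJ/mol.

-220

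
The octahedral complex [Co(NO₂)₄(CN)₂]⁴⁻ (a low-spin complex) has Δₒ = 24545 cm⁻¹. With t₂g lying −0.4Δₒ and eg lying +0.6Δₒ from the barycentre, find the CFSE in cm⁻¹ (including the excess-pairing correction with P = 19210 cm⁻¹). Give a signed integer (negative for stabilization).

Ligand charges: 4×(-1) from NO₂⁻ and 2×(-1) from CN⁻ sum to -6; with overall charge -4, Co is +2.
Co sits in group 9; removing 2 electrons leaves Co²⁺ with 9 − 2 = 7 d electrons.
The d⁷ electrons fill as t₂g⁶ eg¹.
CFSE(orbital) = 6×(-0.4Δₒ) + 1×(0.6Δₒ) = -1.8Δₒ; with Δₒ = 24545 cm⁻¹ that is -44181 cm⁻¹.
Pairing penalty: 3 pairs vs 2 in the high-spin reference → 1 extra × P = 19210 cm⁻¹.
Net CFSE = -44181 + 19210 = -24971 cm⁻¹.

-24971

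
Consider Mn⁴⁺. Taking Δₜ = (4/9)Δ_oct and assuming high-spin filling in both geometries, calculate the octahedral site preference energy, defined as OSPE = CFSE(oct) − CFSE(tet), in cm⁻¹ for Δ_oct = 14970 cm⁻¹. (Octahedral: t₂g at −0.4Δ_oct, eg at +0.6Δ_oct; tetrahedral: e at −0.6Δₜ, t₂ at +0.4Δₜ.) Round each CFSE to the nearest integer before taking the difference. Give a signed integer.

Mn⁴⁺: group 7, so d-count = 7 − 4 = 3.
Octahedral (high-spin): t₂g³ eg⁰, CFSE = 3(−0.4) + 0(+0.6) = -1.2Δ_oct = -1.2 × 14970 = -17964 cm⁻¹.
Tetrahedral: e² t₂¹, CFSE = 2(−0.6) + 1(+0.4) = -0.8Δₜ = -0.8 × (4/9) × 14970 = -5323 cm⁻¹.
OSPE = CFSE(oct) − CFSE(tet) = -17964 − (-5323) = -12641 cm⁻¹.

-12641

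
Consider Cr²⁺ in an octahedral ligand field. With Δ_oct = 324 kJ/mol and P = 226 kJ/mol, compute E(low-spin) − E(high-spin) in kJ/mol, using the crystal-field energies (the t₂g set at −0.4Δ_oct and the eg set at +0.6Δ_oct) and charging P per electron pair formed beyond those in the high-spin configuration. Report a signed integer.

-98

Cr is in group 6, so Cr²⁺ is d⁴ (6 − 2 = 4).
High-spin d⁴ fills as t₂g³ eg¹ with CFSE 3(−0.4) + 1(+0.6) = -0.6Δ_oct = -194 kJ/mol.
Low-spin t₂g⁴ eg⁰ gives -1.6Δ_oct = -518 kJ/mol, but forming 1 extra pair costs 1P = 226 kJ/mol, so E(LS) = -518 + 226 = -292 kJ/mol.
Thus E(LS) − E(HS) = -98 kJ/mol.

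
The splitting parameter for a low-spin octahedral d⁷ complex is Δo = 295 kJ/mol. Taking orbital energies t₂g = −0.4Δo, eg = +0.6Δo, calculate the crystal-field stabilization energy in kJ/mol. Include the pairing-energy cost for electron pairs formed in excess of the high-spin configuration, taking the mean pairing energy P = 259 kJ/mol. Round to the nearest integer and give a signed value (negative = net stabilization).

-272

Electron filling gives t₂g⁶ eg¹.
CFSE(orbital) = 6×(-0.4Δo) + 1×(0.6Δo) = -1.8Δo; with Δo = 295 kJ/mol that is -531 kJ/mol.
Relative to high-spin t₂g⁵ eg² (2 paired), the low-spin configuration has 1 additional pair, contributing +1 × 259 = +259 kJ/mol.
Combining: -531 + 259 = -272 kJ/mol.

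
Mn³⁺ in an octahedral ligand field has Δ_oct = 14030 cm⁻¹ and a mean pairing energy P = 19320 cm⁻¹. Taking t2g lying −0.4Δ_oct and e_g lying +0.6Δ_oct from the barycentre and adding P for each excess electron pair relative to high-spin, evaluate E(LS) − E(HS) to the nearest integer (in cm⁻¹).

5290

Mn³⁺: group 7, so d-count = 7 − 3 = 4.
High-spin: t2g^3 e_g^1, CFSE = -0.6Δ_oct = -8418 cm⁻¹.
Low-spin: t2g^4 e_g^0, orbital CFSE = -1.6Δ_oct = -22448 cm⁻¹; plus 1 excess pair × P = +19320 cm⁻¹; total -3128 cm⁻¹.
Thus E(LS) − E(HS) = 5290 cm⁻¹.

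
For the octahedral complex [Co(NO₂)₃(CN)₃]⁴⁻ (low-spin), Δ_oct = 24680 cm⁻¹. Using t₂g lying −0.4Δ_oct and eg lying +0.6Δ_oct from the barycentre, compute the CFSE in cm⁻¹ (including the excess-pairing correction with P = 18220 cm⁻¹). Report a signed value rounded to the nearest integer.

Ligand charges: 3×(-1) from NO₂⁻ and 3×(-1) from CN⁻ sum to -6; with overall charge -4, Co is +2.
Co is in group 9, so Co²⁺ is d⁷ (9 − 2 = 7).
Configuration: t₂g⁶ eg¹.
The orbital stabilization is -1.8Δ_oct = -1.8 × 24680 = -44424 cm⁻¹.
Pairing penalty: 3 pairs vs 2 in the high-spin reference → 1 extra × P = 18220 cm⁻¹.
Combining: -44424 + 18220 = -26204 cm⁻¹.

-26204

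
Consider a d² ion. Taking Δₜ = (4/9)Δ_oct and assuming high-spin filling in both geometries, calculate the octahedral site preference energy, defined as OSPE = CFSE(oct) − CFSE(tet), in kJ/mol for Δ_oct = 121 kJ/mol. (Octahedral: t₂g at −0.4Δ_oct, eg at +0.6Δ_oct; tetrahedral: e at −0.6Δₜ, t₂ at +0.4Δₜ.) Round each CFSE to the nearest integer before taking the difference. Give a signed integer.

Octahedral (high-spin): t₂g² eg⁰, CFSE = 2(−0.4) + 0(+0.6) = -0.8Δ_oct = -0.8 × 121 = -97 kJ/mol.
Tetrahedral: e² t₂⁰, CFSE = 2(−0.6) + 0(+0.4) = -1.2Δₜ = -1.2 × (4/9) × 121 = -65 kJ/mol.
OSPE = -97 − (-65) = -32 kJ/mol.

-32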